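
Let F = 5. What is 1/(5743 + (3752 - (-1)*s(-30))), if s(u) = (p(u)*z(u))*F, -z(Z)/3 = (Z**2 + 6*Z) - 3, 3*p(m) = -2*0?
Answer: 1/9495 ≈ 0.00010532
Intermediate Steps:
p(m) = 0 (p(m) = (-2*0)/3 = (1/3)*0 = 0)
z(Z) = 9 - 18*Z - 3*Z**2 (z(Z) = -3*((Z**2 + 6*Z) - 3) = -3*(-3 + Z**2 + 6*Z) = 9 - 18*Z - 3*Z**2)
s(u) = 0 (s(u) = (0*(9 - 18*u - 3*u**2))*5 = 0*5 = 0)
1/(5743 + (3752 - (-1)*s(-30))) = 1/(5743 + (3752 - (-1)*0)) = 1/(5743 + (3752 - 1*0)) = 1/(5743 + (3752 + 0)) = 1/(5743 + 3752) = 1/9495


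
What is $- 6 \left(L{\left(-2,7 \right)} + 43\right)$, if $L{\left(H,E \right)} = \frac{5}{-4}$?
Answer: $- \frac{501}{2} \approx -250.5$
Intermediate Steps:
$L{\left(H,E \right)} = - \frac{5}{4}$ ($L{\left(H,E \right)} = 5 \left(- \frac{1}{4}\right) = - \frac{5}{4}$)
$- 6 \left(L{\left(-2,7 \right)} + 43\right) = - 6 \left(- \frac{5}{4} + 43\right) = \left(-6\right) \frac{167}{4} = - \frac{501}{2}$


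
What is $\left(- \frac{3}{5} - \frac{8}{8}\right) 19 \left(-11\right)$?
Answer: $\frac{1672}{5} \approx 334.4$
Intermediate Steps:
$\left(- \frac{3}{5} - \frac{8}{8}\right) 19 \left(-11\right) = \left(\left(-3\right) \frac{1}{5} - 1\right) 19 \left(-11\right) = \left(- \frac{3}{5} - 1\right) 19 \left(-11\right) = \left(- \frac{8}{5}\right) 19 \left(-11\right) = \left(- \frac{152}{5}\right) \left(-11\right) = \frac{1672}{5}$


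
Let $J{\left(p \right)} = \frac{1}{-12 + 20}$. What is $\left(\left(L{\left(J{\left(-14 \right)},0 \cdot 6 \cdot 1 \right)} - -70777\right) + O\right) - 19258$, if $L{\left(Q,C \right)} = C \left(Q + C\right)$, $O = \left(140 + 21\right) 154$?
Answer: $76313$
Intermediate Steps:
$O = 24794$ ($O = 161 \cdot 154 = 24794$)
$J{\left(p \right)} = \frac{1}{8}$
$L{\left(Q,C \right)} = C \left(C + Q\right)$
$\left(\left(L{\left(J{\left(-14 \right)},0 \cdot 6 \cdot 1 \right)} - -70777\right) + O\right) - 19258 = \left(\left(0 \cdot 6 \cdot 1 \left(0 \cdot 6 \cdot 1 + \frac{1}{8}\right) - -70777\right) + 24794\right) - 19258 = \left(\left(0 \cdot 1 \left(0 \cdot 1 + \frac{1}{8}\right) + 70777\right) + 24794\right) - 19258 = \left(\left(0 \left(0 + \frac{1}{8}\right) + 70777\right) + 24794\right) - 19258 = \left(\left(0 \cdot \frac{1}{8} + 70777\right) + 24794\right) - 19258 = \left(\left(0 + 70777\right) + 24794\right) - 19258 = \left(70777 + 24794\right) - 19258 = 95571 - 19258 = 76313$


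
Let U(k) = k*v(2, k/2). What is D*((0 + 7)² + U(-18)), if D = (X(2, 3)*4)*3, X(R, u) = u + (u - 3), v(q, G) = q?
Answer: 468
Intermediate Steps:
X(R, u) = -3 + 2*u (X(R, u) = u + (-3 + u) = -3 + 2*u)
U(k) = 2*k (U(k) = k*2 = 2*k)
D = 36 (D = ((-3 + 2*3)*4)*3 = ((-3 + 6)*4)*3 = (3*4)*3 = 12*3 = 36)
D*((0 + 7)² + U(-18)) = 36*((0 + 7)² + 2*(-18)) = 36*(7² - 36) = 36*(49 - 36) = 36*13 = 468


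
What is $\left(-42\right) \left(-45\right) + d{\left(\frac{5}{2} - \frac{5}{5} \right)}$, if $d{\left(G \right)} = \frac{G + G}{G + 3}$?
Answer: $\frac{5672}{3} \approx 1890.7$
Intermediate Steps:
$d{\left(G \right)} = \frac{2 G}{3 + G}$
$\left(-42\right) \left(-45\right) + d{\left(\frac{5}{2} - \frac{5}{5} \right)} = \left(-42\right) \left(-45\right) + \frac{2 \left(\frac{5}{2} - \frac{5}{5}\right)}{3 + \left(\frac{5}{2} - \frac{5}{5}\right)} = 1890 + \frac{2 \left(5 \cdot \frac{1}{2} - 1\right)}{3 + \left(5 \cdot \frac{1}{2} - 1\right)} = 1890 + \frac{2 \left(\frac{5}{2} - 1\right)}{3 + \left(\frac{5}{2} - 1\right)} = 1890 + 2 \cdot \frac{3}{2} \frac{1}{3 + \frac{3}{2}} = 1890 + 2 \cdot \frac{3}{2} \frac{1}{\frac{9}{2}} = 1890 + 2 \cdot \frac{3}{2} \cdot \frac{2}{9} = 1890 + \frac{2}{3} = \frac{5672}{3}$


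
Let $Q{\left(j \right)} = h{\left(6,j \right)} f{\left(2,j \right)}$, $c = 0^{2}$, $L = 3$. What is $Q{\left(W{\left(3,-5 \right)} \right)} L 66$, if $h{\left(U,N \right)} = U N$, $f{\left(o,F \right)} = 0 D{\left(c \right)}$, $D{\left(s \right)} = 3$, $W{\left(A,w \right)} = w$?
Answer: $0$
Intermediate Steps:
$c = 0$
$f{\left(o,F \right)} = 0$ ($f{\left(o,F \right)} = 0 \cdot 3 = 0$)
$h{\left(U,N \right)} = N U$
$Q{\left(j \right)} = 0$ ($Q{\left(j \right)} = j 6 \cdot 0 = 6 j 0 = 0$)
$Q{\left(W{\left(3,-5 \right)} \right)} L 66 = 0 \cdot 3 \cdot 66 = 0 \cdot 66 = 0$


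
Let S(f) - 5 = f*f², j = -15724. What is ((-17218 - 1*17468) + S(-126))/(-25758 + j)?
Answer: 2035057/41482 ≈ 49.059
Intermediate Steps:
S(f) = 5 + f³ (S(f) = 5 + f*f² = 5 + f³)
((-17218 - 1*17468) + S(-126))/(-25758 + j) = ((-17218 - 1*17468) + (5 + (-126)³))/(-25758 - 15724) = ((-17218 - 17468) + (5 - 2000376))/(-41482) = (-34686 - 2000371)*(-1/41482) = -2035057*(-1/41482) = 2035057/41482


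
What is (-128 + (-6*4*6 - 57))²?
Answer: 108241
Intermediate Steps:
(-128 + (-6*4*6 - 57))² = (-128 + (-24*6 - 57))² = (-128 + (-144 - 57))² = (-128 - 201)² = (-329)² = 108241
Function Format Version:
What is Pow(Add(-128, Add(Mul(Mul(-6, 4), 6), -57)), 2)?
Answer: 108241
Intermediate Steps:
Pow(Add(-128, Add(Mul(Mul(-6, 4), 6), -57)), 2) = Pow(Add(-128, Add(Mul(-24, 6), -57)), 2) = Pow(Add(-128, Add(-144, -57)), 2) = Pow(Add(-128, -201), 2) = Pow(-329, 2) = 108241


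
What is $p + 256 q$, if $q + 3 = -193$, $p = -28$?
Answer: $-50204$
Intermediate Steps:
$q = -196$ ($q = -3 - 193 = -196$)
$p + 256 q = -28 + 256 \left(-196\right) = -28 - 50176 = -50204$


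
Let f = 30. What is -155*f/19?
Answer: -4650/19 ≈ -244.74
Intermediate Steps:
-155*f/19 = -4650/19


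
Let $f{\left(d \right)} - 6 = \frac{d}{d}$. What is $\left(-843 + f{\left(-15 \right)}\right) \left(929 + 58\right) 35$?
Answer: $-28879620$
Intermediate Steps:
$f{\left(d \right)} = 7$ ($f{\left(d \right)} = 6 + \frac{d}{d} = 6 + 1 = 7$)
$\left(-843 + f{\left(-15 \right)}\right) \left(929 + 58\right) 35 = \left(-843 + 7\right) \left(929 + 58\right) 35 = \left(-836\right) 987 \cdot 35 = \left(-825132\right) 35 = -28879620$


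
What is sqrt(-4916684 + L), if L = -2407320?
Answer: 2*I*sqrt(1831001) ≈ 2706.3*I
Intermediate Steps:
sqrt(-4916684 + L) = sqrt(-4916684 - 2407320) = sqrt(-7324004) = 2*I*sqrt(1831001)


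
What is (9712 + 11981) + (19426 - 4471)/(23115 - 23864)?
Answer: 16233102/749 ≈ 21673.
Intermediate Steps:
(9712 + 11981) + (19426 - 4471)/(23115 - 23864) = 21693 + 14955/(-749) = 21693 + 14955*(-1/749) = 21693 - 14955/749 = 16233102/749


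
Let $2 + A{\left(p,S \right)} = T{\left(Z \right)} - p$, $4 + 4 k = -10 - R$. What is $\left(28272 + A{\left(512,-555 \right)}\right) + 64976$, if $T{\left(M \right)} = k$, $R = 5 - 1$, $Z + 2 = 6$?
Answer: $\frac{185459}{2} \approx 92730.0$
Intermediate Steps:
$Z = 4$ ($Z = -2 + 6 = 4$)
$R = 4$ ($R = 5 - 1 = 4$)
$k = - \frac{9}{2}$ ($k = -1 + \frac{-10 - 4}{4} = -1 + \frac{1}{4} \left(-14\right) = -1 - \frac{7}{2} = - \frac{9}{2} \approx -4.5$)
$T{\left(M \right)} = - \frac{9}{2}$
$A{\left(p,S \right)} = - \frac{13}{2} - p$ ($A{\left(p,S \right)} = -2 - \left(\frac{9}{2} + p\right) = - \frac{13}{2} - p$)
$\left(28272 + A{\left(512,-555 \right)}\right) + 64976 = \left(28272 - \frac{1037}{2}\right) + 64976 = \frac{55507}{2} + 64976 = \frac{185459}{2}$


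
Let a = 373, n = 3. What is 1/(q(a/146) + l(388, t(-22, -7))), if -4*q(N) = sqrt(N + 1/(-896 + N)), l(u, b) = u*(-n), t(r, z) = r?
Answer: -354688083072/412856880061885 + 4*sqrt(926217403411794)/412856880061885 ≈ -0.00085881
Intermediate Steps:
l(u, b) = -3*u (l(u, b) = u*(-1*3) = u*(-3) = -3*u)
q(N) = -sqrt(N + 1/(-896 + N))/4
1/(q(a/146) + l(388, t(-22, -7))) = 1/(-sqrt(-1/(-896 + 373/146))*sqrt(-1 - 373/146*(-896 + 373/146))/4 - 3*388) = 1/(-sqrt(-1/(-896 + 373*(1/146)))*sqrt(-1 - 373*(1/146)*(-896 + 373*(1/146)))/4 - 1164) = 1/(-sqrt(-1/(-896 + 373/146))*sqrt(-1 - 373*(-896 + 373/146)/146)/4 - 1164) = 1/(-sqrt(48633923)*sqrt(-1/(-130443/146))/146/4 - 1164) = 1/(-sqrt(926217403411794)/19044678/4 - 1164) = 1/(-sqrt(926217403411794)/76178712 - 1164) = 1/(-1164 - sqrt(926217403411794)/76178712)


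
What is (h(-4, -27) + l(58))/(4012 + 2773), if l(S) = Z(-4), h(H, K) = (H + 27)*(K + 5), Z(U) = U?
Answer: -102/1357 ≈ -0.075166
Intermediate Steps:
h(H, K) = (5 + K)*(27 + H) (h(H, K) = (27 + H)*(5 + K) = (5 + K)*(27 + H))
l(S) = -4
(h(-4, -27) + l(58))/(4012 + 2773) = ((135 + 5*(-4) + 27*(-27) - 4*(-27)) - 4)/(4012 + 2773) = ((135 - 20 - 729 + 108) - 4)/6785 = (-506 - 4)*(1/6785) = -510*1/6785 = -102/1357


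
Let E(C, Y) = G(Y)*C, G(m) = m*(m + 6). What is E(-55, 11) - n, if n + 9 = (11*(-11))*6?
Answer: -9550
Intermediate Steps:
G(m) = m*(6 + m)
E(C, Y) = C*Y*(6 + Y) (E(C, Y) = (Y*(6 + Y))*C = C*Y*(6 + Y))
n = -735 (n = -9 + (11*(-11))*6 = -9 - 121*6 = -9 - 726 = -735)
E(-55, 11) - n = -55*11*(6 + 11) - 1*(-735) = -55*11*17 + 735 = -10285 + 735 = -9550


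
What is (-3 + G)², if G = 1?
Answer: 4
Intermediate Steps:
(-3 + G)² = (-3 + 1)² = (-2)² = 4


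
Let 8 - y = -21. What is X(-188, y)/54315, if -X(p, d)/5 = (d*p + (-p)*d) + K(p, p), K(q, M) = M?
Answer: 188/10863 ≈ 0.017306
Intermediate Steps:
y = 29 (y = 8 - 1*(-21) = 8 + 21 = 29)
X(p, d) = -5*p (X(p, d) = -5*((d*p + (-p)*d) + p) = -5*((d*p - d*p) + p) = -5*(0 + p) = -5*p)
X(-188, y)/54315 = -5*(-188)/54315 = 940*(1/54315) = 188/10863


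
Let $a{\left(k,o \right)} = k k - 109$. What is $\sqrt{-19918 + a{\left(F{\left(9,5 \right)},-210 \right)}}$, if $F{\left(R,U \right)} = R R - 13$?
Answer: $i \sqrt{15403} \approx 124.11 i$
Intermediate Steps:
$F{\left(R,U \right)} = -13 + R^{2}$ ($F{\left(R,U \right)} = R^{2} - 13 = -13 + R^{2}$)
$a{\left(k,o \right)} = -109 + k^{2}$ ($a{\left(k,o \right)} = k^{2} - 109 = -109 + k^{2}$)
$\sqrt{-19918 + a{\left(F{\left(9,5 \right)},-210 \right)}} = \sqrt{-19918 - \left(109 - \left(-13 + 9^{2}\right)^{2}\right)} = \sqrt{-19918 - \left(109 - \left(-13 + 81\right)^{2}\right)} = \sqrt{-19918 - \left(109 - 68^{2}\right)} = \sqrt{-19918 + \left(-109 + 4624\right)} = \sqrt{-19918 + 4515} = \sqrt{-15403} = i \sqrt{15403}$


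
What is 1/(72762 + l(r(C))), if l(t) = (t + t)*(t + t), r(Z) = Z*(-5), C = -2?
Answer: 1/73162 ≈ 1.3668e-5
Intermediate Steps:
r(Z) = -5*Z
l(t) = 4*t² (l(t) = (2*t)*(2*t) = 4*t²)
1/(72762 + l(r(C))) = 1/(72762 + 4*(-5*(-2))²) = 1/(72762 + 4*10²) = 1/(72762 + 4*100) = 1/(72762 + 400) = 1/73162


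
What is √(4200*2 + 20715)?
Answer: 3*√3235 ≈ 170.63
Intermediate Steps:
√(4200*2 + 20715) = √(8400 + 20715) = √29115 = 3*√3235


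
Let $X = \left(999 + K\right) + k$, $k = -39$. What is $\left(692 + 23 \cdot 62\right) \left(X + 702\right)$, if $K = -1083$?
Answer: $1226322$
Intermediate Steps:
$X = -123$ ($X = \left(999 - 1083\right) - 39 = -84 - 39 = -123$)
$\left(692 + 23 \cdot 62\right) \left(X + 702\right) = \left(692 + 23 \cdot 62\right) \left(-123 + 702\right) = \left(692 + 1426\right) 579 = 2118 \cdot 579 = 1226322$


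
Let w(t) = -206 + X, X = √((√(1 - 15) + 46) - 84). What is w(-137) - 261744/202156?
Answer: -10476470/50539 + √(-38 + I*√14) ≈ -206.99 + 6.1719*I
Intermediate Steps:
X = √(-38 + I*√14) (X = √((√(-14) + 46) - 84) = √((I*√14 + 46) - 84) = √((46 + I*√14) - 84) = √(-38 + I*√14) ≈ 0.30312 + 6.1719*I)
w(t) = -206 + √(-38 + I*√14)
w(-137) - 261744/202156 = (-206 + √(-38 + I*√14)) - 261744/202156 = (-206 + √(-38 + I*√14)) - 1*65436/50539 = (-206 + √(-38 + I*√14)) - 65436/50539 = -10476470/50539 + √(-38 + I*√14)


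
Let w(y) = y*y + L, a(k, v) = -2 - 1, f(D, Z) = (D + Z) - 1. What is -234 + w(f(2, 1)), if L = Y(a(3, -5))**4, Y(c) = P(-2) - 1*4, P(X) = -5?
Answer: 6331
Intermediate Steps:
f(D, Z) = -1 + D + Z
a(k, v) = -3
Y(c) = -9 (Y(c) = -5 - 1*4 = -5 - 4 = -9)
L = 6561 (L = (-9)**4 = 6561)
w(y) = 6561 + y**2 (w(y) = y*y + 6561 = y**2 + 6561 = 6561 + y**2)
-234 + w(f(2, 1)) = -234 + (6561 + (-1 + 2 + 1)**2) = -234 + (6561 + 2**2) = -234 + (6561 + 4) = -234 + 6565 = 6331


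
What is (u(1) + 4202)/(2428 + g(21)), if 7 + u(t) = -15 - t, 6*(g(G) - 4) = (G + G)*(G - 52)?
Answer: 4179/2215 ≈ 1.8867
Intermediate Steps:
g(G) = 4 + G*(-52 + G)/3 (g(G) = 4 + ((G + G)*(G - 52))/6 = 4 + ((2*G)*(-52 + G))/6 = 4 + (2*G*(-52 + G))/6 = 4 + G*(-52 + G)/3)
u(t) = -22 - t (u(t) = -7 + (-15 - t) = -22 - t)
(u(1) + 4202)/(2428 + g(21)) = ((-22 - 1*1) + 4202)/(2428 + (4 - 52/3*21 + (⅓)*21²)) = ((-22 - 1) + 4202)/(2428 + (4 - 364 + (⅓)*441)) = (-23 + 4202)/(2428 + (4 - 364 + 147)) = 4179/(2428 - 213) = 4179/2215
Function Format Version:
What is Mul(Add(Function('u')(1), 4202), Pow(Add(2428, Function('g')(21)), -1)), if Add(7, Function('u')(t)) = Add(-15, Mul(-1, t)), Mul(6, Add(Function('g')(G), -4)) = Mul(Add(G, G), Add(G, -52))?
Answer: Rational(4179, 2215) ≈ 1.8867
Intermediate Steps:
Function('g')(G) = Add(4, Mul(Rational(1, 3), G, Add(-52, G))) (Function('g')(G) = Add(4, Mul(Rational(1, 6), Mul(Add(G, G), Add(G, -52)))) = Add(4, Mul(Rational(1, 6), Mul(Mul(2, G), Add(-52, G)))) = Add(4, Mul(Rational(1, 6), Mul(2, G, Add(-52, G)))) = Add(4, Mul(Rational(1, 3), G, Add(-52, G))))
Function('u')(t) = Add(-22, Mul(-1, t)) (Function('u')(t) = Add(-7, Add(-15, Mul(-1, t))) = Add(-22, Mul(-1, t)))
Mul(Add(Function('u')(1), 4202), Pow(Add(2428, Function('g')(21)), -1)) = Mul(Add(Add(-22, Mul(-1, 1)), 4202), Pow(Add(2428, Add(4, Mul(Rational(-52, 3), 21), Mul(Rational(1, 3), Pow(21, 2)))), -1)) = Mul(Add(Add(-22, -1), 4202), Pow(Add(2428, Add(4, -364, Mul(Rational(1, 3), 441))), -1)) = Mul(Add(-23, 4202), Pow(Add(2428, Add(4, -364, 147)), -1)) = Mul(4179, Pow(Add(2428, -213), -1)) = Mul(4179, Pow(2215, -1)) = Mul(4179, Rational(1, 2215)) = Rational(4179, 2215)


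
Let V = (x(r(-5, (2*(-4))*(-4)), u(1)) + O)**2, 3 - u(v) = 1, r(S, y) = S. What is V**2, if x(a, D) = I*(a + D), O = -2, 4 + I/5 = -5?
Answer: 312900721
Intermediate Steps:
u(v) = 2 (u(v) = 3 - 1*1 = 3 - 1 = 2)
I = -45 (I = -20 + 5*(-5) = -20 - 25 = -45)
x(a, D) = -45*D - 45*a (x(a, D) = -45*(a + D) = -45*(D + a) = -45*D - 45*a)
V = 17689 (V = ((-45*2 - 45*(-5)) - 2)**2 = ((-90 + 225) - 2)**2 = (135 - 2)**2 = 133**2 = 17689)
V**2 = 17689**2 = 312900721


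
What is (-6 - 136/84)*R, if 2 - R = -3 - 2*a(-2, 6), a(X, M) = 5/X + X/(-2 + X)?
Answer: -160/21 ≈ -7.6190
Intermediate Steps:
R = 1 (R = 2 - (-3 - 2*(-10 + (-2)² + 5*(-2))/((-2)*(-2 - 2))) = 2 - (-3 - (-1)*(-10 + 4 - 10)/(-4)) = 2 - (-3 - (-1)*(-1)*(-16)/4) = 2 - (-3 - 2*(-2)) = 2 - (-3 + 4) = 2 - 1*1 = 2 - 1 = 1)
(-6 - 136/84)*R = (-6 - 136/84)*1 = (-6 - 136*1/84)*1 = (-6 - 34/21)*1 = -160/21*1 = -160/21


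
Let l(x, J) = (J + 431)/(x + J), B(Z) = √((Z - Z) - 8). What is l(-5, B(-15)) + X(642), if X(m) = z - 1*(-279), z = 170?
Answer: 12670/33 - 872*I*√2/33 ≈ 383.94 - 37.37*I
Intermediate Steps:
X(m) = 449 (X(m) = 170 - 1*(-279) = 170 + 279 = 449)
B(Z) = 2*I*√2 (B(Z) = √(0 - 8) = √(-8) = 2*I*√2)
l(x, J) = (431 + J)/(J + x)
l(-5, B(-15)) + X(642) = (431 + 2*I*√2)/(2*I*√2 - 5) + 449 = (431 + 2*I*√2)/(-5 + 2*I*√2) + 449 = 449 + (431 + 2*I*√2)/(-5 + 2*I*√2)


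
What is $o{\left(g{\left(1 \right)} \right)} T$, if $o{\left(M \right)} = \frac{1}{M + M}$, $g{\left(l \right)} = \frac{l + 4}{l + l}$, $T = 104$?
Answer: $\frac{104}{5} \approx 20.8$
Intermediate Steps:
$g{\left(l \right)} = \frac{4 + l}{2 l}$
$o{\left(M \right)} = \frac{1}{2 M}$
$o{\left(g{\left(1 \right)} \right)} T = \frac{1}{2 \frac{4 + 1}{2 \cdot 1}} \cdot 104 = \frac{1}{2 \cdot \frac{1}{2} \cdot 1 \cdot 5} \cdot 104 = \frac{1}{2 \cdot \frac{5}{2}} \cdot 104 = \frac{1}{2} \cdot \frac{2}{5} \cdot 104 = \frac{1}{5} \cdot 104 = \frac{104}{5}$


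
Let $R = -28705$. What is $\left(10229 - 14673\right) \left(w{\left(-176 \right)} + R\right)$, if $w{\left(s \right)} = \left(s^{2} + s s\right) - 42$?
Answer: $-147563020$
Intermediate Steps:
$w{\left(s \right)} = -42 + 2 s^{2}$ ($w{\left(s \right)} = \left(s^{2} + s^{2}\right) - 42 = 2 s^{2} - 42 = -42 + 2 s^{2}$)
$\left(10229 - 14673\right) \left(w{\left(-176 \right)} + R\right) = \left(10229 - 14673\right) \left(\left(-42 + 2 \left(-176\right)^{2}\right) - 28705\right) = - 4444 \left(\left(-42 + 2 \cdot 30976\right) - 28705\right) = - 4444 \left(\left(-42 + 61952\right) - 28705\right) = - 4444 \left(61910 - 28705\right) = \left(-4444\right) 33205 = -147563020$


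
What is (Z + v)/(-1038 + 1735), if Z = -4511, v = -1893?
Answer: -6404/697 ≈ -9.1879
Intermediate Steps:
(Z + v)/(-1038 + 1735) = (-4511 - 1893)/(-1038 + 1735) = -6404/697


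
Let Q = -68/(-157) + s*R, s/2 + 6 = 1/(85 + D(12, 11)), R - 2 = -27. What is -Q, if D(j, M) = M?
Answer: -2260139/7536 ≈ -299.91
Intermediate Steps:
R = -25 (R = 2 - 27 = -25)
s = -575/48 (s = -12 + 2/(85 + 11) = -12 + 2/96 = -12 + 2*(1/96) = -12 + 1/48 = -575/48 ≈ -11.979)
Q = 2260139/7536 (Q = -68/(-157) - 575/48*(-25) = -68*(-1/157) + 14375/48 = 68/157 + 14375/48 = 2260139/7536 ≈ 299.91)
-Q = -1*2260139/7536 = -2260139/7536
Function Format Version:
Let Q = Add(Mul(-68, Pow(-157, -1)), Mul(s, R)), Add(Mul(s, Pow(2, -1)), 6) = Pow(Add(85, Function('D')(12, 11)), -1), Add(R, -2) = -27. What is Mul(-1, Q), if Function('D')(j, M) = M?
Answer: Rational(-2260139, 7536) ≈ -299.91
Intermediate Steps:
R = -25 (R = Add(2, -27) = -25)
s = Rational(-575, 48) (s = Add(-12, Mul(2, Pow(Add(85, 11), -1))) = Add(-12, Mul(2, Pow(96, -1))) = Add(-12, Mul(2, Rational(1, 96))) = Add(-12, Rational(1, 48)) = Rational(-575, 48) ≈ -11.979)
Q = Rational(2260139, 7536) (Q = Add(Mul(-68, Pow(-157, -1)), Mul(Rational(-575, 48), -25)) = Add(Mul(-68, Rational(-1, 157)), Rational(14375, 48)) = Add(Rational(68, 157), Rational(14375, 48)) = Rational(2260139, 7536) ≈ 299.91)
Mul(-1, Q) = Mul(-1, Rational(2260139, 7536)) = Rational(-2260139, 7536)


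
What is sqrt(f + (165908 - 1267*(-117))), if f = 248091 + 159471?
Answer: sqrt(721709) ≈ 849.53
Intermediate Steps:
f = 407562
sqrt(f + (165908 - 1267*(-117))) = sqrt(407562 + (165908 - 1267*(-117))) = sqrt(407562 + (165908 + 148239)) = sqrt(407562 + 314147) = sqrt(721709)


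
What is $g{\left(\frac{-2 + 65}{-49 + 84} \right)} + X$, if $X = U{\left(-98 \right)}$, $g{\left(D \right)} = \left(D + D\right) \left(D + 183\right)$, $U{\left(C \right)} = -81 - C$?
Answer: $\frac{17057}{25} \approx 682.28$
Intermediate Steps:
$g{\left(D \right)} = 2 D \left(183 + D\right)$
$X = 17$ ($X = -81 - -98 = -81 + 98 = 17$)
$g{\left(\frac{-2 + 65}{-49 + 84} \right)} + X = 2 \frac{-2 + 65}{-49 + 84} \left(183 + \frac{-2 + 65}{-49 + 84}\right) + 17 = 2 \cdot \frac{63}{35} \left(183 + \frac{63}{35}\right) + 17 = 2 \cdot 63 \cdot \frac{1}{35} \left(183 + 63 \cdot \frac{1}{35}\right) + 17 = 2 \cdot \frac{9}{5} \left(183 + \frac{9}{5}\right) + 17 = 2 \cdot \frac{9}{5} \cdot \frac{924}{5} + 17 = \frac{16632}{25} + 17 = \frac{17057}{25}$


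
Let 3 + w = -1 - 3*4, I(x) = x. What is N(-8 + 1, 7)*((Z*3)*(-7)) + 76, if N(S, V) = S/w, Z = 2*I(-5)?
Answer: 1343/8 ≈ 167.88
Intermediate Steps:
Z = -10 (Z = 2*(-5) = -10)
w = -16 (w = -3 + (-1 - 3*4) = -3 + (-1 - 12) = -3 - 13 = -16)
N(S, V) = -S/16 (N(S, V) = S/(-16) = S*(-1/16) = -S/16)
N(-8 + 1, 7)*((Z*3)*(-7)) + 76 = (-(-8 + 1)/16)*(-10*3*(-7)) + 76 = (-1/16*(-7))*(-30*(-7)) + 76 = (7/16)*210 + 76 = 735/8 + 76 = 1343/8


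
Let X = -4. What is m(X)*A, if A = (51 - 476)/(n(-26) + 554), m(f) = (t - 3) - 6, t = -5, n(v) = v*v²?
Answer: -2975/8511 ≈ -0.34955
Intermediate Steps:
n(v) = v³
m(f) = -14 (m(f) = (-5 - 3) - 6 = -8 - 6 = -14)
A = 425/17022 (A = (51 - 476)/((-26)³ + 554) = -425/(-17576 + 554) = -425/(-17022) = -425*(-1/17022) = 425/17022 ≈ 0.024968)
m(X)*A = -14*425/17022 = -2975/8511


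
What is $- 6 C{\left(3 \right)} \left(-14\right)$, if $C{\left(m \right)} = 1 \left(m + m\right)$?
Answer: $504$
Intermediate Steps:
$C{\left(m \right)} = 2 m$ ($C{\left(m \right)} = 1 \cdot 2 m = 2 m$)
$- 6 C{\left(3 \right)} \left(-14\right) = - 6 \cdot 2 \cdot 3 \left(-14\right) = \left(-6\right) 6 \left(-14\right) = \left(-36\right) \left(-14\right) = 504$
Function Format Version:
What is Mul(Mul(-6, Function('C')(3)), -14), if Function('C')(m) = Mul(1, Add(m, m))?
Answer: 504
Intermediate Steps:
Function('C')(m) = Mul(2, m) (Function('C')(m) = Mul(1, Mul(2, m)) = Mul(2, m))
Mul(Mul(-6, Function('C')(3)), -14) = Mul(Mul(-6, Mul(2, 3)), -14) = Mul(Mul(-6, 6), -14) = Mul(-36, -14) = 504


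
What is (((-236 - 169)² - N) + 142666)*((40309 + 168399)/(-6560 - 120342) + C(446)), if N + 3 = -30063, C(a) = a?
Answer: 9494793569544/63451 ≈ 1.4964e+8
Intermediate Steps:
N = -30066 (N = -3 - 30063 = -30066)
(((-236 - 169)² - N) + 142666)*((40309 + 168399)/(-6560 - 120342) + C(446)) = (((-236 - 169)² - 1*(-30066)) + 142666)*((40309 + 168399)/(-6560 - 120342) + 446) = (((-405)² + 30066) + 142666)*(208708/(-126902) + 446) = ((164025 + 30066) + 142666)*(208708*(-1/126902) + 446) = (194091 + 142666)*(-104354/63451 + 446) = 336757*(28194792/63451) = 9494793569544/63451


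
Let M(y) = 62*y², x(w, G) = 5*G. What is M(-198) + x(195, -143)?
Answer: 2429933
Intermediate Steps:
M(-198) + x(195, -143) = 62*(-198)² + 5*(-143) = 62*39204 - 715 = 2430648 - 715 = 2429933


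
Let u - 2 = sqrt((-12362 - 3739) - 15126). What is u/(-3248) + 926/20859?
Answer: 1482965/33875016 - I*sqrt(31227)/3248 ≈ 0.043778 - 0.054406*I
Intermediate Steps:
u = 2 + I*sqrt(31227) (u = 2 + sqrt((-12362 - 3739) - 15126) = 2 + sqrt(-16101 - 15126) = 2 + sqrt(-31227) = 2 + I*sqrt(31227) ≈ 2.0 + 176.71*I)
u/(-3248) + 926/20859 = (2 + I*sqrt(31227))/(-3248) + 926/20859 = (2 + I*sqrt(31227))*(-1/3248) + 926*(1/20859) = (-1/1624 - I*sqrt(31227)/3248) + 926/20859 = 1482965/33875016 - I*sqrt(31227)/3248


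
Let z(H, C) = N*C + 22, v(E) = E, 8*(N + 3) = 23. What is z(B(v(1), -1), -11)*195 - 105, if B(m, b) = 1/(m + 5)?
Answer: 35625/8 ≈ 4453.1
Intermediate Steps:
N = -⅛ (N = -3 + (⅛)*23 = -3 + 23/8 = -⅛ ≈ -0.12500)
B(m, b) = 1/(5 + m)
z(H, C) = 22 - C/8 (z(H, C) = -C/8 + 22 = 22 - C/8)
z(B(v(1), -1), -11)*195 - 105 = (22 - ⅛*(-11))*195 - 105 = (22 + 11/8)*195 - 105 = (187/8)*195 - 105 = 36465/8 - 105 = 35625/8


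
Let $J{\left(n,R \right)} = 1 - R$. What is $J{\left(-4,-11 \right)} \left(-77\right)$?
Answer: $-924$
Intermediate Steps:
$J{\left(-4,-11 \right)} \left(-77\right) = \left(1 - -11\right) \left(-77\right) = \left(1 + 11\right) \left(-77\right) = 12 \left(-77\right) = -924$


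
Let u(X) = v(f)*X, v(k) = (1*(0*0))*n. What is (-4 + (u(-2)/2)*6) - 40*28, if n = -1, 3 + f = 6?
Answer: -1124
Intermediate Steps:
f = 3 (f = -3 + 6 = 3)
v(k) = 0 (v(k) = (1*(0*0))*(-1) = (1*0)*(-1) = 0*(-1) = 0)
u(X) = 0 (u(X) = 0*X = 0)
(-4 + (u(-2)/2)*6) - 40*28 = (-4 + (0/2)*6) - 40*28 = (-4 + (0*(1/2))*6) - 1120 = (-4 + 0*6) - 1120 = (-4 + 0) - 1120 = -4 - 1120 = -1124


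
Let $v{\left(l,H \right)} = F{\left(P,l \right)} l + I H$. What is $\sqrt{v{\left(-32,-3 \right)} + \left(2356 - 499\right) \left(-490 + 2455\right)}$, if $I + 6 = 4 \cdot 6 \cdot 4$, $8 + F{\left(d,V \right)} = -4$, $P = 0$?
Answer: $\sqrt{3649119} \approx 1910.3$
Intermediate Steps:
$F{\left(d,V \right)} = -12$ ($F{\left(d,V \right)} = -8 - 4 = -12$)
$I = 90$ ($I = -6 + 4 \cdot 6 \cdot 4 = -6 + 24 \cdot 4 = -6 + 96 = 90$)
$v{\left(l,H \right)} = - 12 l + 90 H$
$\sqrt{v{\left(-32,-3 \right)} + \left(2356 - 499\right) \left(-490 + 2455\right)} = \sqrt{\left(\left(-12\right) \left(-32\right) + 90 \left(-3\right)\right) + \left(2356 - 499\right) \left(-490 + 2455\right)} = \sqrt{\left(384 - 270\right) + 1857 \cdot 1965} = \sqrt{114 + 3649005} = \sqrt{3649119}$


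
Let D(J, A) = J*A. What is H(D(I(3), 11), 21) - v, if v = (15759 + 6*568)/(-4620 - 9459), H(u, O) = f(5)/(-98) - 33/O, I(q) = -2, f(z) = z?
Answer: -120065/459914 ≈ -0.26106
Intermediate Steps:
D(J, A) = A*J
H(u, O) = -5/98 - 33/O (H(u, O) = 5/(-98) - 33/O = 5*(-1/98) - 33/O = -5/98 - 33/O)
v = -6389/4693 (v = (15759 + 3408)/(-14079) = 19167*(-1/14079) = -6389/4693 ≈ -1.3614)
H(D(I(3), 11), 21) - v = (-5/98 - 33/21) - 1*(-6389/4693) = (-5/98 - 33*1/21) + 6389/4693 = (-5/98 - 11/7) + 6389/4693 = -159/98 + 6389/4693 = -120065/459914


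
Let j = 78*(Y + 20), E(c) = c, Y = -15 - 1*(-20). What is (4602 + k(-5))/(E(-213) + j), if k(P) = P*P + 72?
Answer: 4699/1737 ≈ 2.7052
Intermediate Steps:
Y = 5 (Y = -15 + 20 = 5)
k(P) = 72 + P**2 (k(P) = P**2 + 72 = 72 + P**2)
j = 1950 (j = 78*(5 + 20) = 78*25 = 1950)
(4602 + k(-5))/(E(-213) + j) = (4602 + (72 + (-5)**2))/(-213 + 1950) = (4602 + (72 + 25))/1737 = (4602 + 97)*(1/1737) = 4699*(1/1737) = 4699/1737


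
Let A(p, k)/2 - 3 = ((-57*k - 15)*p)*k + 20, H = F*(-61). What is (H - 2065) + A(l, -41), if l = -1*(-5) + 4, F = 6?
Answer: -1716021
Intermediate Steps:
l = 9 (l = 5 + 4 = 9)
H = -366 (H = 6*(-61) = -366)
A(p, k) = 46 + 2*k*p*(-15 - 57*k) (A(p, k) = 6 + 2*(((-57*k - 15)*p)*k + 20) = 6 + 2*(((-15 - 57*k)*p)*k + 20) = 6 + 2*((p*(-15 - 57*k))*k + 20) = 6 + 2*(k*p*(-15 - 57*k) + 20) = 6 + 2*(20 + k*p*(-15 - 57*k)) = 6 + (40 + 2*k*p*(-15 - 57*k)) = 46 + 2*k*p*(-15 - 57*k))
(H - 2065) + A(l, -41) = (-366 - 2065) + (46 - 114*9*(-41)² - 30*(-41)*9) = -2431 + (46 - 114*9*1681 + 11070) = -2431 + (46 - 1724706 + 11070) = -2431 - 1713590 = -1716021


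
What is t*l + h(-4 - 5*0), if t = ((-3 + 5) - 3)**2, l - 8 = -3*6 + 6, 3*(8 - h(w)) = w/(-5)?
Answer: 56/15 ≈ 3.7333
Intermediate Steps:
h(w) = 8 + w/15 (h(w) = 8 - w/(3*(-5)) = 8 - w*(-1)/(3*5) = 8 - (-1)*w/15 = 8 + w/15)
l = -4 (l = 8 + (-3*6 + 6) = 8 + (-18 + 6) = 8 - 12 = -4)
t = 1 (t = (2 - 3)**2 = (-1)**2 = 1)
t*l + h(-4 - 5*0) = 1*(-4) + (8 + (-4 - 5*0)/15) = -4 + (8 + (-4 + 0)/15) = -4 + (8 + (1/15)*(-4)) = -4 + (8 - 4/15) = -4 + 116/15 = 56/15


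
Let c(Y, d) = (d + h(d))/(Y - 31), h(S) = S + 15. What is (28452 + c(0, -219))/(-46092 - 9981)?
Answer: -294145/579421 ≈ -0.50765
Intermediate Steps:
h(S) = 15 + S
c(Y, d) = (15 + 2*d)/(-31 + Y) (c(Y, d) = (d + (15 + d))/(Y - 31) = (15 + 2*d)/(-31 + Y))
(28452 + c(0, -219))/(-46092 - 9981) = (28452 + (15 + 2*(-219))/(-31 + 0))/(-46092 - 9981) = (28452 + (15 - 438)/(-31))/(-56073) = (28452 - 1/31*(-423))*(-1/56073) = (28452 + 423/31)*(-1/56073) = (882435/31)*(-1/56073) = -294145/579421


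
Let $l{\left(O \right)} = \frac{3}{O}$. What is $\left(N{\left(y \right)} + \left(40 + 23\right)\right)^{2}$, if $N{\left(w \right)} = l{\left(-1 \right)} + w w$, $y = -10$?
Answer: $25600$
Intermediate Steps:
$N{\left(w \right)} = -3 + w^{2}$ ($N{\left(w \right)} = \frac{3}{-1} + w w = 3 \left(-1\right) + w^{2} = -3 + w^{2}$)
$\left(N{\left(y \right)} + \left(40 + 23\right)\right)^{2} = \left(\left(-3 + \left(-10\right)^{2}\right) + \left(40 + 23\right)\right)^{2} = \left(\left(-3 + 100\right) + 63\right)^{2} = \left(97 + 63\right)^{2} = 160^{2} = 25600$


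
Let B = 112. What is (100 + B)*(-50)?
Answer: -10600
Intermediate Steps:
(100 + B)*(-50) = (100 + 112)*(-50) = 212*(-50) = -10600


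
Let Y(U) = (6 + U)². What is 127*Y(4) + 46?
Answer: 12746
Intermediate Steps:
127*Y(4) + 46 = 127*(6 + 4)² + 46 = 127*10² + 46 = 127*100 + 46 = 12700 + 46 = 12746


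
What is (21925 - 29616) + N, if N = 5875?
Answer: -1816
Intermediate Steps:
(21925 - 29616) + N = (21925 - 29616) + 5875 = -7691 + 5875 = -1816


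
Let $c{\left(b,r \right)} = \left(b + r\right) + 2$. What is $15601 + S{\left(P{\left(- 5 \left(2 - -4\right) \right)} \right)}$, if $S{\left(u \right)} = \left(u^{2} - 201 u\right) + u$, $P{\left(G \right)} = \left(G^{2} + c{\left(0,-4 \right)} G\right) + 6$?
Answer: $755557$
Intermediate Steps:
$c{\left(b,r \right)} = 2 + b + r$
$P{\left(G \right)} = 6 + G^{2} - 2 G$ ($P{\left(G \right)} = \left(G^{2} + \left(2 + 0 - 4\right) G\right) + 6 = \left(G^{2} - 2 G\right) + 6 = 6 + G^{2} - 2 G$)
$S{\left(u \right)} = u^{2} - 200 u$
$15601 + S{\left(P{\left(- 5 \left(2 - -4\right) \right)} \right)} = 15601 + \left(6 + \left(- 5 \left(2 - -4\right)\right)^{2} - 2 \left(- 5 \left(2 - -4\right)\right)\right) \left(-200 + \left(6 + \left(- 5 \left(2 - -4\right)\right)^{2} - 2 \left(- 5 \left(2 - -4\right)\right)\right)\right) = 15601 + \left(6 + \left(- 5 \left(2 + 4\right)\right)^{2} - 2 \left(- 5 \left(2 + 4\right)\right)\right) \left(-200 + \left(6 + \left(- 5 \left(2 + 4\right)\right)^{2} - 2 \left(- 5 \left(2 + 4\right)\right)\right)\right) = 15601 + \left(6 + \left(\left(-5\right) 6\right)^{2} - 2 \left(\left(-5\right) 6\right)\right) \left(-200 + \left(6 + \left(\left(-5\right) 6\right)^{2} - 2 \left(\left(-5\right) 6\right)\right)\right) = 15601 + \left(6 + \left(-30\right)^{2} - -60\right) \left(-200 + \left(6 + \left(-30\right)^{2} - -60\right)\right) = 15601 + \left(6 + 900 + 60\right) \left(-200 + \left(6 + 900 + 60\right)\right) = 15601 + 966 \left(-200 + 966\right) = 15601 + 966 \cdot 766 = 15601 + 739956 = 755557$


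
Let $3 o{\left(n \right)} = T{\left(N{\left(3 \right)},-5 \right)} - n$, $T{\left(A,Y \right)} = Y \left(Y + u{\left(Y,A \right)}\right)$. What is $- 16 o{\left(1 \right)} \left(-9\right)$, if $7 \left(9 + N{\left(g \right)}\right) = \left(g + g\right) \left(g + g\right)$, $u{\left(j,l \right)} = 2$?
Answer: $672$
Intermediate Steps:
$N{\left(g \right)} = -9 + \frac{4 g^{2}}{7}$ ($N{\left(g \right)} = -9 + \frac{\left(g + g\right) \left(g + g\right)}{7} = -9 + \frac{2 g 2 g}{7} = -9 + \frac{4 g^{2}}{7}$)
$T{\left(A,Y \right)} = Y \left(2 + Y\right)$ ($T{\left(A,Y \right)} = Y \left(Y + 2\right) = Y \left(2 + Y\right)$)
$o{\left(n \right)} = 5 - \frac{n}{3}$ ($o{\left(n \right)} = \frac{- 5 \left(2 - 5\right) - n}{3} = \frac{\left(-5\right) \left(-3\right) - n}{3} = \frac{15 - n}{3} = 5 - \frac{n}{3}$)
$- 16 o{\left(1 \right)} \left(-9\right) = - 16 \left(5 - \frac{1}{3}\right) \left(-9\right) = \left(-16\right) \frac{14}{3} \left(-9\right) = \left(- \frac{224}{3}\right) \left(-9\right) = 672$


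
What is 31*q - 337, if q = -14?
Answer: -771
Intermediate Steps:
31*q - 337 = 31*(-14) - 337 = -434 - 337 = -771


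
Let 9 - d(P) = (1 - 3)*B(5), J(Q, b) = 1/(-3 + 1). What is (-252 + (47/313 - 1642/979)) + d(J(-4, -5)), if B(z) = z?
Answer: -71865424/306427 ≈ -234.53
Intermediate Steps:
J(Q, b) = -½ (J(Q, b) = 1/(-2) = -½)
d(P) = 19 (d(P) = 9 - (1 - 3)*5 = 9 - (-2)*5 = 9 - 1*(-10) = 9 + 10 = 19)
(-252 + (47/313 - 1642/979)) + d(J(-4, -5)) = (-252 + (47/313 - 1642/979)) + 19 = (-252 - 467933/306427) + 19 = -77687537/306427 + 19 = -71865424/306427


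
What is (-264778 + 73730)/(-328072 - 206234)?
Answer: 95524/267153 ≈ 0.35756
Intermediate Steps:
(-264778 + 73730)/(-328072 - 206234) = -191048/(-534306) = -191048*(-1/534306) = 95524/267153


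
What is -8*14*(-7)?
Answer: 784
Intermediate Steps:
-8*14*(-7) = -112*(-7) = 784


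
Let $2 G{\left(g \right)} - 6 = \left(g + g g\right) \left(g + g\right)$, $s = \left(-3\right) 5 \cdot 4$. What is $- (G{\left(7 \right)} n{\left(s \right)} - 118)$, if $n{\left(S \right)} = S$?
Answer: $23818$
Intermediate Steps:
$s = -60$ ($s = \left(-15\right) 4 = -60$)
$G{\left(g \right)} = 3 + g \left(g + g^{2}\right)$ ($G{\left(g \right)} = 3 + \frac{\left(g + g g\right) \left(g + g\right)}{2} = 3 + \frac{\left(g + g^{2}\right) 2 g}{2} = 3 + \frac{2 g \left(g + g^{2}\right)}{2} = 3 + g \left(g + g^{2}\right)$)
$- (G{\left(7 \right)} n{\left(s \right)} - 118) = - (\left(3 + 7^{2} + 7^{3}\right) \left(-60\right) - 118) = - (\left(3 + 49 + 343\right) \left(-60\right) - 118) = - (395 \left(-60\right) - 118) = - (-23700 - 118) = \left(-1\right) \left(-23818\right) = 23818$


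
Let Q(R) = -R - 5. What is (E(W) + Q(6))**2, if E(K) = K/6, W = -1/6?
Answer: 157609/1296 ≈ 121.61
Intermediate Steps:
W = -1/6 (W = -1*1/6 = -1/6 ≈ -0.16667)
E(K) = K/6 (E(K) = K*(1/6) = K/6)
Q(R) = -5 - R
(E(W) + Q(6))**2 = ((1/6)*(-1/6) + (-5 - 1*6))**2 = (-1/36 + (-5 - 6))**2 = (-1/36 - 11)**2 = (-397/36)**2 = 157609/1296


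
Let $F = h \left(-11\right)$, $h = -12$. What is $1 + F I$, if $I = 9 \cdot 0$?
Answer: $1$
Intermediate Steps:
$I = 0$
$F = 132$ ($F = \left(-12\right) \left(-11\right) = 132$)
$1 + F I = 1 + 132 \cdot 0 = 1 + 0 = 1$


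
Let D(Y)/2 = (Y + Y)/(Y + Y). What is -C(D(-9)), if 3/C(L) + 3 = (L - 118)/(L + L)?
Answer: 3/32 ≈ 0.093750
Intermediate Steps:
D(Y) = 2 (D(Y) = 2*((Y + Y)/(Y + Y)) = 2*((2*Y)/((2*Y))) = 2*((2*Y)*(1/(2*Y))) = 2*1 = 2)
C(L) = 3/(-3 + (-118 + L)/(2*L)) (C(L) = 3/(-3 + (L - 118)/(L + L)) = 3/(-3 + (-118 + L)/((2*L))) = 3/(-3 + (-118 + L)*(1/(2*L))) = 3/(-3 + (-118 + L)/(2*L)))
-C(D(-9)) = -(-6)*2/(118 + 5*2) = -(-6)*2/(118 + 10) = -(-6)*2/128 = -1*(-3/32) = 3/32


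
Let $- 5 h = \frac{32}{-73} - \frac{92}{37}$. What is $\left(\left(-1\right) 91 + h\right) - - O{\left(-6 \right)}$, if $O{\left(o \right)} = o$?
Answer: $- \frac{260417}{2701} \approx -96.415$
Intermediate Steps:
$h = \frac{1580}{2701}$ ($h = - \frac{\frac{32}{-73} - \frac{92}{37}}{5} = - \frac{32 \left(- \frac{1}{73}\right) - \frac{92}{37}}{5} = - \frac{- \frac{32}{73} - \frac{92}{37}}{5} = \left(- \frac{1}{5}\right) \left(- \frac{7900}{2701}\right) = \frac{1580}{2701} \approx 0.58497$)
$\left(\left(-1\right) 91 + h\right) - - O{\left(-6 \right)} = \left(\left(-1\right) 91 + \frac{1580}{2701}\right) - \left(-1\right) \left(-6\right) = \left(-91 + \frac{1580}{2701}\right) - 6 = - \frac{244211}{2701} - 6 = - \frac{260417}{2701}$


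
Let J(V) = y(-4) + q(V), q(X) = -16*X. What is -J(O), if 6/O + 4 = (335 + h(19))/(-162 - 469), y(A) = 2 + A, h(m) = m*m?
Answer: -13534/805 ≈ -16.812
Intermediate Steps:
h(m) = m²
O = -1893/1610 (O = 6/(-4 + (335 + 19²)/(-162 - 469)) = 6/(-4 + (335 + 361)/(-631)) = 6/(-4 + 696*(-1/631)) = 6/(-4 - 696/631) = 6/(-3220/631) = 6*(-631/3220) = -1893/1610 ≈ -1.1758)
J(V) = -2 - 16*V (J(V) = (2 - 4) - 16*V = -2 - 16*V)
-J(O) = -(-2 - 16*(-1893/1610)) = -(-2 + 15144/805) = -1*13534/805 = -13534/805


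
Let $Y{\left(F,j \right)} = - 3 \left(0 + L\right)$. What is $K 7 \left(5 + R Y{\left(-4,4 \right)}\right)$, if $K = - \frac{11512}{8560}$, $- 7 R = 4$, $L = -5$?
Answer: $\frac{7195}{214} \approx 33.622$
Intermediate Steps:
$R = - \frac{4}{7}$ ($R = \left(- \frac{1}{7}\right) 4 = - \frac{4}{7} \approx -0.57143$)
$Y{\left(F,j \right)} = 15$ ($Y{\left(F,j \right)} = - 3 \left(0 - 5\right) = \left(-3\right) \left(-5\right) = 15$)
$K = - \frac{1439}{1070}$ ($K = \left(-11512\right) \frac{1}{8560} = - \frac{1439}{1070} \approx -1.3449$)
$K 7 \left(5 + R Y{\left(-4,4 \right)}\right) = - \frac{1439 \cdot 7 \left(5 - \frac{60}{7}\right)}{1070} = - \frac{1439 \cdot 7 \left(- \frac{25}{7}\right)}{1070} = \left(- \frac{1439}{1070}\right) \left(-25\right) = \frac{7195}{214}$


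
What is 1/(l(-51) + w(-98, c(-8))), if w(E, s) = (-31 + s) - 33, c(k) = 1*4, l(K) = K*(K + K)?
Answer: 1/5142 ≈ 0.00019448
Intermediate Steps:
l(K) = 2*K² (l(K) = K*(2*K) = 2*K²)
c(k) = 4
w(E, s) = -64 + s
1/(l(-51) + w(-98, c(-8))) = 1/(2*(-51)² + (-64 + 4)) = 1/(2*2601 - 60) = 1/(5202 - 60) = 1/5142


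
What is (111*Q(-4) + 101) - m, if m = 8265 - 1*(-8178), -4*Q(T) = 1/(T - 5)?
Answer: -196067/12 ≈ -16339.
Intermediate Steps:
Q(T) = -1/(4*(-5 + T)) (Q(T) = -1/(4*(T - 5)) = -1/(4*(-5 + T)))
m = 16443 (m = 8265 + 8178 = 16443)
(111*Q(-4) + 101) - m = (111*(-1/(-20 + 4*(-4))) + 101) - 1*16443 = (111*(-1/(-20 - 16)) + 101) - 16443 = (111*(-1/(-36)) + 101) - 16443 = (111*(-1*(-1/36)) + 101) - 16443 = (111*(1/36) + 101) - 16443 = (37/12 + 101) - 16443 = 1249/12 - 16443 = -196067/12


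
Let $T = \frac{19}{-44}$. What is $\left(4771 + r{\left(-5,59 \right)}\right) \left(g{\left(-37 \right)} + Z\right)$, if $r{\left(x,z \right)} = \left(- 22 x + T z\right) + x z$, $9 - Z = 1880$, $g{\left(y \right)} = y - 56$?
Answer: $- \frac{98525533}{11} \approx -8.9569 \cdot 10^{6}$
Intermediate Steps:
$g{\left(y \right)} = -56 + y$
$Z = -1871$ ($Z = 9 - 1880 = -1871$)
$T = - \frac{19}{44}$ ($T = 19 \left(- \frac{1}{44}\right) = - \frac{19}{44} \approx -0.43182$)
$r{\left(x,z \right)} = - 22 x - \frac{19 z}{44} + x z$ ($r{\left(x,z \right)} = \left(- 22 x - \frac{19 z}{44}\right) + x z = - 22 x - \frac{19 z}{44} + x z$)
$\left(4771 + r{\left(-5,59 \right)}\right) \left(g{\left(-37 \right)} + Z\right) = \left(4771 - \frac{9261}{44}\right) \left(\left(-56 - 37\right) - 1871\right) = \left(4771 - \frac{9261}{44}\right) \left(-93 - 1871\right) = \left(4771 - \frac{9261}{44}\right) \left(-1964\right) = \frac{200663}{44} \left(-1964\right) = - \frac{98525533}{11}$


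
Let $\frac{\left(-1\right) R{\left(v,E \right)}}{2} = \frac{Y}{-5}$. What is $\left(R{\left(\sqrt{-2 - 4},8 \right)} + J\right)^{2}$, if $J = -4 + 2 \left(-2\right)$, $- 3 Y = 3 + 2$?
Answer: $\frac{676}{9} \approx 75.111$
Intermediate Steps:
$Y = - \frac{5}{3}$ ($Y = - \frac{3 + 2}{3} = \left(- \frac{1}{3}\right) 5 = - \frac{5}{3} \approx -1.6667$)
$R{\left(v,E \right)} = - \frac{2}{3}$ ($R{\left(v,E \right)} = - 2 \left(- \frac{5}{3 \left(-5\right)}\right) = - 2 \left(\left(- \frac{5}{3}\right) \left(- \frac{1}{5}\right)\right) = \left(-2\right) \frac{1}{3} = - \frac{2}{3}$)
$J = -8$ ($J = -4 - 4 = -8$)
$\left(R{\left(\sqrt{-2 - 4},8 \right)} + J\right)^{2} = \left(- \frac{2}{3} - 8\right)^{2} = \left(- \frac{26}{3}\right)^{2} = \frac{676}{9}$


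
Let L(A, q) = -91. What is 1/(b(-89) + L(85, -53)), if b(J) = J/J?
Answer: -1/90 ≈ -0.011111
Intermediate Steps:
b(J) = 1
1/(b(-89) + L(85, -53)) = 1/(1 - 91) = 1/(-90) = -1/90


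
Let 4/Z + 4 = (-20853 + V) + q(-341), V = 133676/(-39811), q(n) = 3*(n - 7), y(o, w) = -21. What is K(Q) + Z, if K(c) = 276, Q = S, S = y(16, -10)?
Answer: 240681331568/872034387 ≈ 276.00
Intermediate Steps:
S = -21
Q = -21
q(n) = -21 + 3*n (q(n) = 3*(-7 + n) = -21 + 3*n)
V = -133676/39811 (V = 133676*(-1/39811) = -133676/39811 ≈ -3.3578)
Z = -159244/872034387 (Z = 4/(-4 + ((-20853 - 133676/39811) + (-21 + 3*(-341)))) = 4/(-4 + (-830312459/39811 + (-21 - 1023))) = 4/(-4 + (-830312459/39811 - 1044)) = 4/(-4 - 871875143/39811) = 4/(-872034387/39811) = 4*(-39811/872034387) = -159244/872034387 ≈ -0.00018261)
K(Q) + Z = 276 - 159244/872034387 = 240681331568/872034387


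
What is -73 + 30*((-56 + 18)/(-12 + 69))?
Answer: -93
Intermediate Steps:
-73 + 30*((-56 + 18)/(-12 + 69)) = -73 + 30*(-38/57) = -73 + 30*(-38*1/57) = -73 + 30*(-⅔) = -73 - 20 = -93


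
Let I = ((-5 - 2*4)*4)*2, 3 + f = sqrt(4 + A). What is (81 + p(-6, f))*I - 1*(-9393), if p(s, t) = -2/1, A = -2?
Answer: 1177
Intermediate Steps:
f = -3 + sqrt(2) (f = -3 + sqrt(4 - 2) = -3 + sqrt(2) ≈ -1.5858)
p(s, t) = -2 (p(s, t) = -2*1 = -2)
I = -104 (I = ((-5 - 8)*4)*2 = -13*4*2 = -52*2 = -104)
(81 + p(-6, f))*I - 1*(-9393) = (81 - 2)*(-104) - 1*(-9393) = 79*(-104) + 9393 = -8216 + 9393 = 1177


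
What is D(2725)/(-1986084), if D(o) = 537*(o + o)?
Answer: -487775/331014 ≈ -1.4736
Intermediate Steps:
D(o) = 1074*o (D(o) = 537*(2*o) = 1074*o)
D(2725)/(-1986084) = (1074*2725)/(-1986084) = 2926650*(-1/1986084) = -487775/331014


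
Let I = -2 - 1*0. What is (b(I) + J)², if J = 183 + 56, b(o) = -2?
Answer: 56169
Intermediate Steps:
I = -2 (I = -2 + 0 = -2)
J = 239
(b(I) + J)² = (-2 + 239)² = 237² = 56169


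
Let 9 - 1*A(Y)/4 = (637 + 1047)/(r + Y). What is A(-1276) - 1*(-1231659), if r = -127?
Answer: 1728074821/1403 ≈ 1.2317e+6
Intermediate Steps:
A(Y) = 36 - 6736/(-127 + Y) (A(Y) = 36 - 4*(637 + 1047)/(-127 + Y) = 36 - 6736/(-127 + Y))
A(-1276) - 1*(-1231659) = 4*(-2827 + 9*(-1276))/(-127 - 1276) - 1*(-1231659) = 4*(-2827 - 11484)/(-1403) + 1231659 = 4*(-1/1403)*(-14311) + 1231659 = 57244/1403 + 1231659 = 1728074821/1403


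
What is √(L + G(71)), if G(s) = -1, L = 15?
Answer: √14 ≈ 3.7417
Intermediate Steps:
√(L + G(71)) = √(15 - 1) = √14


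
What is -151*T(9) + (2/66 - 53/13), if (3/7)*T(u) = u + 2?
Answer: -554799/143 ≈ -3879.7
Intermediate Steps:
T(u) = 14/3 + 7*u/3 (T(u) = 7*(u + 2)/3 = 7*(2 + u)/3 = 14/3 + 7*u/3)
-151*T(9) + (2/66 - 53/13) = -151*(14/3 + (7/3)*9) + (2/66 - 53/13) = -151*(14/3 + 21) + (2*(1/66) - 53*1/13) = -151*77/3 + (1/33 - 53/13) = -11627/3 - 1736/429 = -554799/143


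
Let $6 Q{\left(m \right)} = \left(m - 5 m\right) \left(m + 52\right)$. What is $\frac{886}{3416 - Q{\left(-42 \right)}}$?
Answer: $\frac{443}{1568} \approx 0.28253$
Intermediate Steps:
$Q{\left(m \right)} = - \frac{2 m \left(52 + m\right)}{3}$ ($Q{\left(m \right)} = \frac{\left(m - 5 m\right) \left(m + 52\right)}{6} = \frac{- 4 m \left(52 + m\right)}{6} = \frac{\left(-4\right) m \left(52 + m\right)}{6} = - \frac{2 m \left(52 + m\right)}{3}$)
$\frac{886}{3416 - Q{\left(-42 \right)}} = \frac{886}{3416 - \left(- \frac{2}{3}\right) \left(-42\right) \left(52 - 42\right)} = \frac{886}{3416 - \left(- \frac{2}{3}\right) \left(-42\right) 10} = \frac{886}{3416 - 280} = \frac{886}{3136} = 886 \cdot \frac{1}{3136} = \frac{443}{1568}$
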